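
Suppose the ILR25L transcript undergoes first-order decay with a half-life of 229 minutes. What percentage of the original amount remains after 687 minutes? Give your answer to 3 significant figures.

12.5%

n = 687/229 ≈ 3 half-lives.
Fraction remaining = (1/2)^3 ≈ 0.125, i.e. 12.5%.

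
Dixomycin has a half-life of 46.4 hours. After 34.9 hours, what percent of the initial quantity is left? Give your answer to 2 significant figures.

n = 34.9/46.4 ≈ 0.75216 half-lives.
Fraction remaining = (1/2)^0.75216 ≈ 0.59372, i.e. 59.372%.

59%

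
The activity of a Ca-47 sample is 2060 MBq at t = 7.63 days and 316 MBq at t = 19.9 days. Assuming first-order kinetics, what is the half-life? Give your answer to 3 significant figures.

Over Δt = 19.9 − 7.63 = 12.27 days, the level fell by a factor of 2060/316 ≈ 6.519.
n = log₂(6.519) ≈ 2.7046 half-lives, so t½ = 12.27/2.7046 ≈ 4.5366 days.

4.54 days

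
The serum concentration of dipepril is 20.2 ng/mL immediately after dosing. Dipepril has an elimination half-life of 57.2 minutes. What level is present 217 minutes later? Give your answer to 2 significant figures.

1.5 ng/mL

Number of half-lives: n = 217/57.2 ≈ 3.7937.
Remaining = 20.2 × (1/2)^3.7937 = 20.2 × 0.072108 ≈ 1.4566 ng/mL.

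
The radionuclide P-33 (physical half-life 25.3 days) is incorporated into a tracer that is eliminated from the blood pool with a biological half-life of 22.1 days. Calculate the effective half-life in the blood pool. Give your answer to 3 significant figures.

1/t_eff = 1/t_phys + 1/t_biol = 1/25.3 + 1/22.1 = 0.084775 per day.
t_eff = 25.3 × 22.1 / (25.3 + 22.1) ≈ 11.796 days.

11.8 days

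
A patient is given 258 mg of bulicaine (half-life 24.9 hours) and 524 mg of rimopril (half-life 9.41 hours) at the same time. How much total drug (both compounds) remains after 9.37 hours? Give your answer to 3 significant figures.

462 mg

bulicaine: 258 × (1/2)^(9.37/24.9) = 258 × (1/2)^0.37631 ≈ 198.77 mg.
rimopril: 524 × (1/2)^(9.37/9.41) = 524 × (1/2)^0.99575 ≈ 262.77 mg.
Total = 198.77 + 262.77 ≈ 461.54 mg.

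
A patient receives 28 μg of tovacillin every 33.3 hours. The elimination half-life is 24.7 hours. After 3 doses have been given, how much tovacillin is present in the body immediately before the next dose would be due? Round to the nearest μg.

The 3 doses were given 99.9, 66.6, 33.3 hours ago.
Total = 28·(1/2)^(99.9/24.7) + 28·(1/2)^(66.6/24.7) + 28·(1/2)^(33.3/24.7)
      = 1.6968 + 4.3199 + 10.998 ≈ 17.015 μg.

17 μg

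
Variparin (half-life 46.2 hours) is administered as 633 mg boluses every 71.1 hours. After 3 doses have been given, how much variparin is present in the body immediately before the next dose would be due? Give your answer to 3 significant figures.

The 3 doses were given 213.3, 142.2, 71.1 hours ago.
Total = 633·(1/2)^(213.3/46.2) + 633·(1/2)^(142.2/46.2) + 633·(1/2)^(71.1/46.2)
      = 25.798 + 74.965 + 217.84 ≈ 318.6 mg.

319 mg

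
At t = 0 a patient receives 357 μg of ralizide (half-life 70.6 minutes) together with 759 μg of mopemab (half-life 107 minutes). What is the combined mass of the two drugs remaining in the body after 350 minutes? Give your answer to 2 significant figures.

90 μg

ralizide: 357 × (1/2)^(350/70.6) = 357 × (1/2)^4.9575 ≈ 11.49 μg.
mopemab: 759 × (1/2)^(350/107) = 759 × (1/2)^3.271 ≈ 78.626 μg.
Total = 11.49 + 78.626 ≈ 90.115 μg.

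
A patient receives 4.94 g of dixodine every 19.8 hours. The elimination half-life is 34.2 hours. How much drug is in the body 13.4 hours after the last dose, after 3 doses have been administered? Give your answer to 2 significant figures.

The 3 doses were given 53, 33.2, 13.4 hours ago.
Total = 4.94·(1/2)^(53/34.2) + 4.94·(1/2)^(33.2/34.2) + 4.94·(1/2)^(13.4/34.2)
      = 1.6874 + 2.5206 + 3.7651 ≈ 7.9731 g.

8.0 g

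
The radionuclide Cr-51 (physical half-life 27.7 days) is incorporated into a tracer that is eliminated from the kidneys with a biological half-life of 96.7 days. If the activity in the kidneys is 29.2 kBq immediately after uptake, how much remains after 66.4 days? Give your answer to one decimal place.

3.4 kBq

1/t_eff = 1/t_phys + 1/t_biol = 1/27.7 + 1/96.7 = 0.046442 per day.
t_eff = 27.7 × 96.7 / (27.7 + 96.7) ≈ 21.532 days.
Remaining = 29.2 × (1/2)^(66.4/21.532) = 29.2 × (1/2)^3.0838 ≈ 3.4441 kBq.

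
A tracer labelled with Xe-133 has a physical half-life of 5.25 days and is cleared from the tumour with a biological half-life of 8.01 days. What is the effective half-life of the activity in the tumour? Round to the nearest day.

1/t_eff = 1/t_phys + 1/t_biol = 1/5.25 + 1/8.01 = 0.31532 per day.
t_eff = 5.25 × 8.01 / (5.25 + 8.01) ≈ 3.1714 days.

3 days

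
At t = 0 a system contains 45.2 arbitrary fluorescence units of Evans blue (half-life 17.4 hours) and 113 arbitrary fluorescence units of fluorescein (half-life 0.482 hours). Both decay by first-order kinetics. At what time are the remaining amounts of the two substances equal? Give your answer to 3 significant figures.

Set 45.2·(1/2)^(t/17.4) = 113·(1/2)^(t/0.482).
Taking log₂: log₂(45.2/113) = t·(1/17.4 − 1/0.482).
log₂(0.4) = -1.3219; 1/17.4 − 1/0.482 = -2.0172.
t = -1.3219 / -2.0172 ≈ 0.65532 hours.

0.655 hours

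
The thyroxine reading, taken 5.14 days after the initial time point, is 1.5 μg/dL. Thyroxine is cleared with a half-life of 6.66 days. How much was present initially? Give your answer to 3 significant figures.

Number of half-lives elapsed: n = 5.14/6.66 ≈ 0.77177.
A₀ = A × 2^n = 1.5 × 2^0.77177 = 1.5 × 1.7074 ≈ 2.561 μg/dL.

2.56 μg/dL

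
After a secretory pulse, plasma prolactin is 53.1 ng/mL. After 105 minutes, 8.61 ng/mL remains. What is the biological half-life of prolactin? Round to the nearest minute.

40 minutes

A/A₀ = 8.61/53.1 ≈ 0.16215.
n = log₂(6.1672) ≈ 2.6246 half-lives elapsed in 105 minutes.
t½ = 105/2.6246 ≈ 40.006 minutes.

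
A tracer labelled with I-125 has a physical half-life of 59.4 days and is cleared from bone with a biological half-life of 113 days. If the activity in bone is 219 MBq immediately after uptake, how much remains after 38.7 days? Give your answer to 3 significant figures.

110 MBq

1/t_eff = 1/t_phys + 1/t_biol = 1/59.4 + 1/113 = 0.025685 per day.
t_eff = 59.4 × 113 / (59.4 + 113) ≈ 38.934 days.
Remaining = 219 × (1/2)^(38.7/38.934) = 219 × (1/2)^0.99399 ≈ 109.96 MBq.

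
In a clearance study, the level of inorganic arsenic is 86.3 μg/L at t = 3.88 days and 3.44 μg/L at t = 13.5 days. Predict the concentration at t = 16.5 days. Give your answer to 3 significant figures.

Over Δt = 13.5 − 3.88 = 9.62 days, the level fell by a factor of 86.3/3.44 ≈ 25.087.
n = log₂(25.087) ≈ 4.6489 half-lives, so t½ = 9.62/4.6489 ≈ 2.0693 days.
From t = 13.5 to t = 16.5: 3.44 × (1/2)^((16.5−13.5)/2.0693) ≈ 1.2593 μg/L.

1.26 μg/L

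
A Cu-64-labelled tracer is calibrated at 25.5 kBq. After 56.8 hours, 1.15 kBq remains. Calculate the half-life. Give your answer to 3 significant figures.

A/A₀ = 1.15/25.5 ≈ 0.045098.
n = log₂(22.174) ≈ 4.4708 half-lives elapsed in 56.8 hours.
t½ = 56.8/4.4708 ≈ 12.705 hours.

12.7 hours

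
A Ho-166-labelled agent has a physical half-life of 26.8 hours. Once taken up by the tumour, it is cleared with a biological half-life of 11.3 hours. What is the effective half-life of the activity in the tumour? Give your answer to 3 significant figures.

1/t_eff = 1/t_phys + 1/t_biol = 1/26.8 + 1/11.3 = 0.12581 per hour.
t_eff = 26.8 × 11.3 / (26.8 + 11.3) ≈ 7.9486 hours.

7.95 hours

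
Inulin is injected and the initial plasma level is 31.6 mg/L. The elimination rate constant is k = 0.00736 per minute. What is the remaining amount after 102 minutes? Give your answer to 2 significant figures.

t½ = ln 2 / k = 0.69315 / 0.00736 ≈ 94.178 minutes.
Number of half-lives: n = 102/94.178 ≈ 1.0831.
Remaining = 31.6 × (1/2)^1.0831 = 31.6 × 0.47203 ≈ 14.916 mg/L.

15 mg/L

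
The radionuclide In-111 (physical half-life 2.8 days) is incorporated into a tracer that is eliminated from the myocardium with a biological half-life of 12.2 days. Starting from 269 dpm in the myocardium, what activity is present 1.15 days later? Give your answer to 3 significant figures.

1/t_eff = 1/t_phys + 1/t_biol = 1/2.8 + 1/12.2 = 0.43911 per day.
t_eff = 2.8 × 12.2 / (2.8 + 12.2) ≈ 2.2773 days.
Remaining = 269 × (1/2)^(1.15/2.2773) = 269 × (1/2)^0.50498 ≈ 189.56 dpm.

190 dpm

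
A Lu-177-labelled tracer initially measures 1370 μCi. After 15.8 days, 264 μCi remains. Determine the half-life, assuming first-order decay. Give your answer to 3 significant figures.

6.65 days

A/A₀ = 264/1370 ≈ 0.1927.
n = log₂(5.1894) ≈ 2.3756 half-lives elapsed in 15.8 days.
t½ = 15.8/2.3756 ≈ 6.651 days.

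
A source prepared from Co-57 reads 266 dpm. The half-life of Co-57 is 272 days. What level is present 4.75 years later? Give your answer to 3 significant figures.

Convert the elapsed time: 4.75 years = 1733.75 days.
Number of half-lives: n = 1733.75/272 ≈ 6.3741.
Remaining = 266 × (1/2)^6.3741 = 266 × 0.012056 ≈ 3.2069 dpm.

3.21 dpm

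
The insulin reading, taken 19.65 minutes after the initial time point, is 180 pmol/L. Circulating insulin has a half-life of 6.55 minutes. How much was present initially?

1440 pmol/L

Number of half-lives elapsed: n = 19.65/6.55 ≈ 3.
A₀ = A × 2^n = 180 × 2^3 = 180 × 8 ≈ 1440 pmol/L.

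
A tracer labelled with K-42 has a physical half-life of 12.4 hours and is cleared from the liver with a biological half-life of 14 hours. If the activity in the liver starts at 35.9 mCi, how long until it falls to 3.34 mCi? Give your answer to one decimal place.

22.5 hours

1/t_eff = 1/t_phys + 1/t_biol = 1/12.4 + 1/14 = 0.15207 per hour.
t_eff = 12.4 × 14 / (12.4 + 14) ≈ 6.5758 hours.
n = log₂(35.9/3.34) ≈ 3.4261; t = 3.4261 × 6.5758 ≈ 22.529 hours.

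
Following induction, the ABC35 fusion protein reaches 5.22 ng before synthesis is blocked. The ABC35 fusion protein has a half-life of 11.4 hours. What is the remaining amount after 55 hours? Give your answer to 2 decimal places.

0.18 ng

Number of half-lives: n = 55/11.4 ≈ 4.8246.
Remaining = 5.22 × (1/2)^4.8246 = 5.22 × 0.035291 ≈ 0.18422 ng.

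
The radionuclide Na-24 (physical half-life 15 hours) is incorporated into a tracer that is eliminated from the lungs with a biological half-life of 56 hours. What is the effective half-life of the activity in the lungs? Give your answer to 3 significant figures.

1/t_eff = 1/t_phys + 1/t_biol = 1/15 + 1/56 = 0.084524 per hour.
t_eff = 15 × 56 / (15 + 56) ≈ 11.831 hours.

11.8 hours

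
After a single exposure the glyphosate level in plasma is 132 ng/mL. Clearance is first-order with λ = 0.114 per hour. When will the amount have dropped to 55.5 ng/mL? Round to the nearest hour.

8 hours

t½ = ln 2 / λ = 0.69315 / 0.114 ≈ 6.0802 hours.
Fraction remaining = 55.5/132 ≈ 0.42045.
n = log₂(132/55.5) = ln(2.3784)/ln 2 ≈ 1.25 half-lives.
t = n × t½ = 1.25 × 6.0802 ≈ 7.6002 hours.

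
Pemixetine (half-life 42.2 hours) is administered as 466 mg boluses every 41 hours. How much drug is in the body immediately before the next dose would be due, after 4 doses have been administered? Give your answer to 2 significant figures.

450 mg

The 4 doses were given 164, 123, 82, 41 hours ago.
Total = 466·(1/2)^(164/42.2) + 466·(1/2)^(123/42.2) + 466·(1/2)^(82/42.2) + 466·(1/2)^(41/42.2)
      = 31.514 + 61.798 + 121.18 + 237.64 ≈ 452.13 mg.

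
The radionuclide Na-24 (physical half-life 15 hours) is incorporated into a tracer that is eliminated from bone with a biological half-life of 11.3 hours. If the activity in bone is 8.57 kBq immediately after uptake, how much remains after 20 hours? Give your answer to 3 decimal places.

0.997 kBq

1/t_eff = 1/t_phys + 1/t_biol = 1/15 + 1/11.3 = 0.15516 per hour.
t_eff = 15 × 11.3 / (15 + 11.3) ≈ 6.4449 hours.
Remaining = 8.57 × (1/2)^(20/6.4449) = 8.57 × (1/2)^3.1032 ≈ 0.99727 kBq.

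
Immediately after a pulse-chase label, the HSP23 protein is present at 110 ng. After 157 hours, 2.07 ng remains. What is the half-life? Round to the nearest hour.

A/A₀ = 2.07/110 ≈ 0.018818.
n = log₂(53.14) ≈ 5.7317 half-lives elapsed in 157 hours.
t½ = 157/5.7317 ≈ 27.391 hours.

27 hours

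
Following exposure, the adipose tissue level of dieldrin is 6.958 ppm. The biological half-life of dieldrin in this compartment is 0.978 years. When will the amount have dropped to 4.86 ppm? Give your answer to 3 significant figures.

0.506 years

Fraction remaining = 4.86/6.958 ≈ 0.69848.
n = log₂(6.958/4.86) = ln(1.4317)/ln 2 ≈ 0.51772 half-lives.
t = n × t½ = 0.51772 × 0.978 ≈ 0.50633 years.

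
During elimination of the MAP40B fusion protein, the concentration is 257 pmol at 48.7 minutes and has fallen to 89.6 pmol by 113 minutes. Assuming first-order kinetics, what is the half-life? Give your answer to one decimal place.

Over Δt = 113 − 48.7 = 64.3 minutes, the level fell by a factor of 257/89.6 ≈ 2.8683.
n = log₂(2.8683) ≈ 1.5202 half-lives, so t½ = 64.3/1.5202 ≈ 42.297 minutes.

42.3 minutes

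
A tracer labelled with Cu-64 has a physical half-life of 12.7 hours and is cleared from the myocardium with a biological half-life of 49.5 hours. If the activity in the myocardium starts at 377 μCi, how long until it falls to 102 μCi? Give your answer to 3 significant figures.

1/t_eff = 1/t_phys + 1/t_biol = 1/12.7 + 1/49.5 = 0.098942 per hour.
t_eff = 12.7 × 49.5 / (12.7 + 49.5) ≈ 10.107 hours.
n = log₂(377/102) ≈ 1.886; t = 1.886 × 10.107 ≈ 19.062 hours.

19.1 hours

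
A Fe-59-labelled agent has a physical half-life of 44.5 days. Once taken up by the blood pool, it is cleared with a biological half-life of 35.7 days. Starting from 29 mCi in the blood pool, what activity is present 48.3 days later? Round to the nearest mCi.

1/t_eff = 1/t_phys + 1/t_biol = 1/44.5 + 1/35.7 = 0.050483 per day.
t_eff = 44.5 × 35.7 / (44.5 + 35.7) ≈ 19.809 days.
Remaining = 29 × (1/2)^(48.3/19.809) = 29 × (1/2)^2.4383 ≈ 5.3504 mCi.

5 mCi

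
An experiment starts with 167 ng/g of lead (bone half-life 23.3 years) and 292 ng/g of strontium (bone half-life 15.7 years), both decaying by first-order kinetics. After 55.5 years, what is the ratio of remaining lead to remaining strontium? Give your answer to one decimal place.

1.3

lead: 167 × (1/2)^(55.5/23.3) = 167 × (1/2)^2.382 ≈ 32.038 ng/g.
strontium: 292 × (1/2)^(55.5/15.7) = 292 × (1/2)^3.535 ≈ 25.19 ng/g.
Ratio ≈ 32.038 / 25.19 ≈ 1.2719.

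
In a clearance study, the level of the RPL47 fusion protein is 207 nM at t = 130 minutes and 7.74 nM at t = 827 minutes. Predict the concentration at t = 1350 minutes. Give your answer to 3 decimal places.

Over Δt = 827 − 130 = 697 minutes, the level fell by a factor of 207/7.74 ≈ 26.744.
n = log₂(26.744) ≈ 4.7412 half-lives, so t½ = 697/4.7412 ≈ 147.01 minutes.
From t = 827 to t = 1350: 7.74 × (1/2)^((1350−827)/147.01) ≈ 0.65737 nM.

0.657 nM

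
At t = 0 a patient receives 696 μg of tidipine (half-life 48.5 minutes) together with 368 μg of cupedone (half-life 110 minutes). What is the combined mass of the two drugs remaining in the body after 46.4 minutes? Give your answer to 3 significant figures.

tidipine: 696 × (1/2)^(46.4/48.5) = 696 × (1/2)^0.9567 ≈ 358.6 μg.
cupedone: 368 × (1/2)^(46.4/110) = 368 × (1/2)^0.42182 ≈ 274.71 μg.
Total = 358.6 + 274.71 ≈ 633.31 μg.

633 μg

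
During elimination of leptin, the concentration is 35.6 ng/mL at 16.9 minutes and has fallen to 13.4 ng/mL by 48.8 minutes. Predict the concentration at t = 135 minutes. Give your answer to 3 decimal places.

Over Δt = 48.8 − 16.9 = 31.9 minutes, the level fell by a factor of 35.6/13.4 ≈ 2.6567.
n = log₂(2.6567) ≈ 1.4096 half-lives, so t½ = 31.9/1.4096 ≈ 22.63 minutes.
From t = 48.8 to t = 135: 13.4 × (1/2)^((135−48.8)/22.63) ≈ 0.95596 ng/mL.

0.956 ng/mL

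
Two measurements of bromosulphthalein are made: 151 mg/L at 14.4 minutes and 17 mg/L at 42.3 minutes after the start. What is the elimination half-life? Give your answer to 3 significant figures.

Over Δt = 42.3 − 14.4 = 27.9 minutes, the level fell by a factor of 151/17 ≈ 8.8824.
n = log₂(8.8824) ≈ 3.1509 half-lives, so t½ = 27.9/3.1509 ≈ 8.8545 minutes.

8.85 minutes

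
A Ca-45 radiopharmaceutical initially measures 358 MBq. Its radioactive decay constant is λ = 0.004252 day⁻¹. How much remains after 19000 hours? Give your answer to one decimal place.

12.4 MBq

t½ = ln 2 / λ = 0.69315 / 0.004252 ≈ 163.02 days.
Convert the elapsed time: 19000 hours = 791.667 days.
Number of half-lives: n = 791.667/163.02 ≈ 4.8564.
Remaining = 358 × (1/2)^4.8564 = 358 × 0.034522 ≈ 12.359 MBq.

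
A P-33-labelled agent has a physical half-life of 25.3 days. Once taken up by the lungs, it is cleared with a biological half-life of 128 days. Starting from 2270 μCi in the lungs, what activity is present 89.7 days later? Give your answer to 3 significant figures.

120 μCi

1/t_eff = 1/t_phys + 1/t_biol = 1/25.3 + 1/128 = 0.047338 per day.
t_eff = 25.3 × 128 / (25.3 + 128) ≈ 21.125 days.
Remaining = 2270 × (1/2)^(89.7/21.125) = 2270 × (1/2)^4.2462 ≈ 119.61 μCi.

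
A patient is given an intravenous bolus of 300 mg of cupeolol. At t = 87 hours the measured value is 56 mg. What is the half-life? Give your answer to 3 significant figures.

A/A₀ = 56/300 ≈ 0.18667.
n = log₂(5.3571) ≈ 2.4215 half-lives elapsed in 87 hours.
t½ = 87/2.4215 ≈ 35.929 hours.

35.9 hours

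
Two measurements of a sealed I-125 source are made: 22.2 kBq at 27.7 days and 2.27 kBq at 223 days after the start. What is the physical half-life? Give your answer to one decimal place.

Over Δt = 223 − 27.7 = 195.3 days, the level fell by a factor of 22.2/2.27 ≈ 9.7797.
n = log₂(9.7797) ≈ 3.2898 half-lives, so t½ = 195.3/3.2898 ≈ 59.365 days.

59.4 days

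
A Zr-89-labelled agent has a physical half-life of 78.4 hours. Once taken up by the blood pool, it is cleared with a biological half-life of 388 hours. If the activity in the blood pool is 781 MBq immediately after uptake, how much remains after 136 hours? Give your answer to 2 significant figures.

1/t_eff = 1/t_phys + 1/t_biol = 1/78.4 + 1/388 = 0.015332 per hour.
t_eff = 78.4 × 388 / (78.4 + 388) ≈ 65.221 hours.
Remaining = 781 × (1/2)^(136/65.221) = 781 × (1/2)^2.0852 ≈ 184.05 MBq.

180 MBq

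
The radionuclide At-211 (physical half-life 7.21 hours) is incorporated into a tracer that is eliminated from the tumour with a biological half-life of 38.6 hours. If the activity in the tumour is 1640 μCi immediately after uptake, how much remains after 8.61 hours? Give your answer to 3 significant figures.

1/t_eff = 1/t_phys + 1/t_biol = 1/7.21 + 1/38.6 = 0.1646 per hour.
t_eff = 7.21 × 38.6 / (7.21 + 38.6) ≈ 6.0752 hours.
Remaining = 1640 × (1/2)^(8.61/6.0752) = 1640 × (1/2)^1.4172 ≈ 614.07 μCi.

614 μCi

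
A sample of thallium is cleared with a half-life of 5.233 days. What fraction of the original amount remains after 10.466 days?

0.25

n = 10.466/5.233 ≈ 2 half-lives.
Fraction remaining = (1/2)^2 ≈ 0.25.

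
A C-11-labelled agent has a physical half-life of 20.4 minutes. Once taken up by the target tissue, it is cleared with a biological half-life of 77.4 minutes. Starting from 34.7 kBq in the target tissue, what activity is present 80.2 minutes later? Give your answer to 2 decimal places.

1.11 kBq

1/t_eff = 1/t_phys + 1/t_biol = 1/20.4 + 1/77.4 = 0.06194 per minute.
t_eff = 20.4 × 77.4 / (20.4 + 77.4) ≈ 16.145 minutes.
Remaining = 34.7 × (1/2)^(80.2/16.145) = 34.7 × (1/2)^4.9675 ≈ 1.109 kBq.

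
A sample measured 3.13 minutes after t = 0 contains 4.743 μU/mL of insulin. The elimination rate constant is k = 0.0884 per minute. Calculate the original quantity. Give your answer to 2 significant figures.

6.3 μU/mL

t½ = ln 2 / k = 0.69315 / 0.0884 ≈ 7.841 minutes.
Number of half-lives elapsed: n = 3.13/7.841 ≈ 0.39918.
A₀ = A × 2^n = 4.743 × 2^0.39918 = 4.743 × 1.3188 ≈ 6.2549 μU/mL.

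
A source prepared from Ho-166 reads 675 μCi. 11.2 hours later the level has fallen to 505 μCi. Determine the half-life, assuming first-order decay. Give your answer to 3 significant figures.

26.8 hours

A/A₀ = 505/675 ≈ 0.74815.
n = log₂(1.3366) ≈ 0.4186 half-lives elapsed in 11.2 hours.
t½ = 11.2/0.4186 ≈ 26.756 hours.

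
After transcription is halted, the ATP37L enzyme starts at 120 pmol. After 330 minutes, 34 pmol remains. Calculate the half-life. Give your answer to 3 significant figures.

A/A₀ = 34/120 ≈ 0.28333.
n = log₂(3.5294) ≈ 1.8194 half-lives elapsed in 330 minutes.
t½ = 330/1.8194 ≈ 181.38 minutes.

181 minutes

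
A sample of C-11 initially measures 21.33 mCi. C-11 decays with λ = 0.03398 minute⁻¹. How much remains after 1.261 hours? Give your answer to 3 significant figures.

t½ = ln 2 / λ = 0.69315 / 0.03398 ≈ 20.399 minutes.
Convert the elapsed time: 1.261 hours = 75.66 minutes.
Number of half-lives: n = 75.66/20.399 ≈ 3.7091.
Remaining = 21.33 × (1/2)^3.7091 = 21.33 × 0.076465 ≈ 1.631 mCi.

1.63 mCi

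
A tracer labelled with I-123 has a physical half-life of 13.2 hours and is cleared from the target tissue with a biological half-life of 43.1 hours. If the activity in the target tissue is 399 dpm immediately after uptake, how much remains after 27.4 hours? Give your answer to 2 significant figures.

1/t_eff = 1/t_phys + 1/t_biol = 1/13.2 + 1/43.1 = 0.098959 per hour.
t_eff = 13.2 × 43.1 / (13.2 + 43.1) ≈ 10.105 hours.
Remaining = 399 × (1/2)^(27.4/10.105) = 399 × (1/2)^2.7115 ≈ 60.916 dpm.

61 dpm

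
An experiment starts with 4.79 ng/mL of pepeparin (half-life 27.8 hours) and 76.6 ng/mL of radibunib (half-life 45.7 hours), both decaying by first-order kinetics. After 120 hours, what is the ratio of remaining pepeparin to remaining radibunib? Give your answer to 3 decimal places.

pepeparin: 4.79 × (1/2)^(120/27.8) = 4.79 × (1/2)^4.3165 ≈ 0.2404 ng/mL.
radibunib: 76.6 × (1/2)^(120/45.7) = 76.6 × (1/2)^2.6258 ≈ 12.41 ng/mL.
Ratio ≈ 0.2404 / 12.41 ≈ 0.019371.

0.019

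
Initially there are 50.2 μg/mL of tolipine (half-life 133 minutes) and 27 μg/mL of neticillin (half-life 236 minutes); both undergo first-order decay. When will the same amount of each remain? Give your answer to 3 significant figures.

Set 50.2·(1/2)^(t/133) = 27·(1/2)^(t/236).
Taking log₂: log₂(50.2/27) = t·(1/133 − 1/236).
log₂(1.8593) = 0.89473; 1/133 − 1/236 = 0.0032815.
t = 0.89473 / 0.0032815 ≈ 272.66 minutes.

273 minutes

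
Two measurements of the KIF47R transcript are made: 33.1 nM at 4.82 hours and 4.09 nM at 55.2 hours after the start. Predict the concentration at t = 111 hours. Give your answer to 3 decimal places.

Over Δt = 55.2 − 4.82 = 50.38 hours, the level fell by a factor of 33.1/4.09 ≈ 8.0929.
n = log₂(8.0929) ≈ 3.0167 half-lives, so t½ = 50.38/3.0167 ≈ 16.701 hours.
From t = 55.2 to t = 111: 4.09 × (1/2)^((111−55.2)/16.701) ≈ 0.40357 nM.

0.404 nM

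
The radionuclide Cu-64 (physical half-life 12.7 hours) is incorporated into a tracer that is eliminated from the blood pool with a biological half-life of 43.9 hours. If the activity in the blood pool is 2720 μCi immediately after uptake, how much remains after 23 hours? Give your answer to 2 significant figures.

1/t_eff = 1/t_phys + 1/t_biol = 1/12.7 + 1/43.9 = 0.10152 per hour.
t_eff = 12.7 × 43.9 / (12.7 + 43.9) ≈ 9.8504 hours.
Remaining = 2720 × (1/2)^(23/9.8504) = 2720 × (1/2)^2.3349 ≈ 539.12 μCi.

540 μCi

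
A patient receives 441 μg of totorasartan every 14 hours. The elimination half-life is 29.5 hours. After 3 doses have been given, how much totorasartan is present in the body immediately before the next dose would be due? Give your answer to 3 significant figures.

710 μg

The 3 doses were given 42, 28, 14 hours ago.
Total = 441·(1/2)^(42/29.5) + 441·(1/2)^(28/29.5) + 441·(1/2)^(14/29.5)
      = 164.38 + 228.41 + 317.38 ≈ 710.17 μg.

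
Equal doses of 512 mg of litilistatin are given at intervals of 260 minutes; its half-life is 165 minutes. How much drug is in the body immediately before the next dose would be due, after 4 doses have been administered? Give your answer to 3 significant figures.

255 mg

The 4 doses were given 1040, 780, 520, 260 minutes ago.
Total = 512·(1/2)^(1040/165) + 512·(1/2)^(780/165) + 512·(1/2)^(520/165) + 512·(1/2)^(260/165)
      = 6.4844 + 19.329 + 57.619 + 171.76 ≈ 255.19 mg.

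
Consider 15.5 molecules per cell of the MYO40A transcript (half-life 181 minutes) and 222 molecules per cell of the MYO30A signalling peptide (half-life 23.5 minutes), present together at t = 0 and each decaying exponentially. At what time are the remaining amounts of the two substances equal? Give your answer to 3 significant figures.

Set 15.5·(1/2)^(t/181) = 222·(1/2)^(t/23.5).
Taking log₂: log₂(15.5/222) = t·(1/181 − 1/23.5).
log₂(0.06982) = -3.8402; 1/181 − 1/23.5 = -0.037028.
t = -3.8402 / -0.037028 ≈ 103.71 minutes.

104 minutes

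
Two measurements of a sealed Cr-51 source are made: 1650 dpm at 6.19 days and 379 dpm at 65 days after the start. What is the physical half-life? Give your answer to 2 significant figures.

28 days

Over Δt = 65 − 6.19 = 58.81 days, the level fell by a factor of 1650/379 ≈ 4.3536.
n = log₂(4.3536) ≈ 2.1222 half-lives, so t½ = 58.81/2.1222 ≈ 27.712 days.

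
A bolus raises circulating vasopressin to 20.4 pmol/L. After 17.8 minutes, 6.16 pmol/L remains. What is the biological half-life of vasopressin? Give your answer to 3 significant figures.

10.3 minutes

A/A₀ = 6.16/20.4 ≈ 0.30196.
n = log₂(3.3117) ≈ 1.7276 half-lives elapsed in 17.8 minutes.
t½ = 17.8/1.7276 ≈ 10.304 minutes.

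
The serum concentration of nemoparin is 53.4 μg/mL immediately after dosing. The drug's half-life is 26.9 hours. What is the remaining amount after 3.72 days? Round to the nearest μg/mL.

Convert the elapsed time: 3.72 days = 89.28 hours.
Number of half-lives: n = 89.28/26.9 ≈ 3.319.
Remaining = 53.4 × (1/2)^3.319 = 53.4 × 0.10021 ≈ 5.351 μg/mL.

5 μg/mL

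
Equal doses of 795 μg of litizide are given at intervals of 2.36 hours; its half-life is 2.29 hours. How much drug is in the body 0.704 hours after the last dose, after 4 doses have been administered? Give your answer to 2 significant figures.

The 4 doses were given 7.784, 5.424, 3.064, 0.704 hours ago.
Total = 795·(1/2)^(7.784/2.29) + 795·(1/2)^(5.424/2.29) + 795·(1/2)^(3.064/2.29) + 795·(1/2)^(0.704/2.29)
      = 75.358 + 153.94 + 314.48 + 642.43 ≈ 1186.2 μg.

1200 μg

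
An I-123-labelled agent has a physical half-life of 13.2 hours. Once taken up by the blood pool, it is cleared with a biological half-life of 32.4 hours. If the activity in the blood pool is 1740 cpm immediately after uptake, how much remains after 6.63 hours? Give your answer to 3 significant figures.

1/t_eff = 1/t_phys + 1/t_biol = 1/13.2 + 1/32.4 = 0.10662 per hour.
t_eff = 13.2 × 32.4 / (13.2 + 32.4) ≈ 9.3789 hours.
Remaining = 1740 × (1/2)^(6.63/9.3789) = 1740 × (1/2)^0.7069 ≈ 1066 cpm.

1070 cpm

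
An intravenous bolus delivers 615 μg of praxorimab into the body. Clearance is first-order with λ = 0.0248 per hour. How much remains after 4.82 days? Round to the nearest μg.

35 μg

t½ = ln 2 / λ = 0.69315 / 0.0248 ≈ 27.949 hours.
Convert the elapsed time: 4.82 days = 115.68 hours.
Number of half-lives: n = 115.68/27.949 ≈ 4.1389.
Remaining = 615 × (1/2)^4.1389 = 615 × 0.056763 ≈ 34.909 μg.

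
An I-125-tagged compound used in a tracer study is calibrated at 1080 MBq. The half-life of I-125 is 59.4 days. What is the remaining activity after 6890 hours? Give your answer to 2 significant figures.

38 MBq

Convert the elapsed time: 6890 hours = 287.083 days.
Number of half-lives: n = 287.083/59.4 ≈ 4.8331.
Remaining = 1080 × (1/2)^4.8331 = 1080 × 0.035084 ≈ 37.89 MBq.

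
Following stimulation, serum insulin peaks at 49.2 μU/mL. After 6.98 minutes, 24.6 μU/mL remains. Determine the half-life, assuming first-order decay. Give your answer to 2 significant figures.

A/A₀ = 24.6/49.2 ≈ 0.5.
n = log₂(2) ≈ 1 half-life elapsed in 6.98 minutes.
t½ = 6.98/1 ≈ 6.98 minutes.

7.0 minutes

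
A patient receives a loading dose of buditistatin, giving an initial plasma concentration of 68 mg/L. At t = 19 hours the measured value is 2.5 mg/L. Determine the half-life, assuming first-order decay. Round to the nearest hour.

4 hours

A/A₀ = 2.5/68 ≈ 0.036765.
n = log₂(27.2) ≈ 4.7655 half-lives elapsed in 19 hours.
t½ = 19/4.7655 ≈ 3.987 hours.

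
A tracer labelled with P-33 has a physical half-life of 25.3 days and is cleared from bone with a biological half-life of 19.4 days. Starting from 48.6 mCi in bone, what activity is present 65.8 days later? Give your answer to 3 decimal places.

1/t_eff = 1/t_phys + 1/t_biol = 1/25.3 + 1/19.4 = 0.091072 per day.
t_eff = 25.3 × 19.4 / (25.3 + 19.4) ≈ 10.98 days.
Remaining = 48.6 × (1/2)^(65.8/10.98) = 48.6 × (1/2)^5.9925 ≈ 0.76331 mCi.

0.763 mCi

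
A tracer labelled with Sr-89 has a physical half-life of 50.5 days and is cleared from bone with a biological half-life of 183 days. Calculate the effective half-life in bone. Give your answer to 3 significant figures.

39.6 days

1/t_eff = 1/t_phys + 1/t_biol = 1/50.5 + 1/183 = 0.025266 per day.
t_eff = 50.5 × 183 / (50.5 + 183) ≈ 39.578 days.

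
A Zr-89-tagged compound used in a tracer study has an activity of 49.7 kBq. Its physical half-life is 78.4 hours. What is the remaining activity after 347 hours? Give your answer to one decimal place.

Number of half-lives: n = 347/78.4 ≈ 4.426.
Remaining = 49.7 × (1/2)^4.426 = 49.7 × 0.04652 ≈ 2.312 kBq.

2.3 kBq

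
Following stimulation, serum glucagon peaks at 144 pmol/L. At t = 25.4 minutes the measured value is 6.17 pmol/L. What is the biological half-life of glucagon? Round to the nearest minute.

A/A₀ = 6.17/144 ≈ 0.042847.
n = log₂(23.339) ≈ 4.5447 half-lives elapsed in 25.4 minutes.
t½ = 25.4/4.5447 ≈ 5.589 minutes.

6 minutes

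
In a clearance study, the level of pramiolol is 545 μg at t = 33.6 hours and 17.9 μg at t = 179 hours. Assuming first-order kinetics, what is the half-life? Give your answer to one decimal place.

29.5 hours

Over Δt = 179 − 33.6 = 145.4 hours, the level fell by a factor of 545/17.9 ≈ 30.447.
n = log₂(30.447) ≈ 4.9282 half-lives, so t½ = 145.4/4.9282 ≈ 29.504 hours.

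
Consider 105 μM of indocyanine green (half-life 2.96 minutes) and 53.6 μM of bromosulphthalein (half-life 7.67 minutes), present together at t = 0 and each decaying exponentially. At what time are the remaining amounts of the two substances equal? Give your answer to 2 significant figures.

Set 105·(1/2)^(t/2.96) = 53.6·(1/2)^(t/7.67).
Taking log₂: log₂(105/53.6) = t·(1/2.96 − 1/7.67).
log₂(1.959) = 0.97008; 1/2.96 − 1/7.67 = 0.20746.
t = 0.97008 / 0.20746 ≈ 4.676 minutes.

4.7 minutes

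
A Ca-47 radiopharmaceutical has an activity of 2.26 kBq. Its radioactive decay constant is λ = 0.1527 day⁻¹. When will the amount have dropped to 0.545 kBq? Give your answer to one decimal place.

t½ = ln 2 / λ = 0.69315 / 0.1527 ≈ 4.5393 days.
Fraction remaining = 0.545/2.26 ≈ 0.24115.
n = log₂(2.26/0.545) = ln(4.1468)/ln 2 ≈ 2.052 half-lives.
t = n × t½ = 2.052 × 4.5393 ≈ 9.3146 days.

9.3 days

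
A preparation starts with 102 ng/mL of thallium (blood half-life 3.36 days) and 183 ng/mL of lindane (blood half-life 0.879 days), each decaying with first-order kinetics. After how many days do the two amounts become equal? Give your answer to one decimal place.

Set 102·(1/2)^(t/3.36) = 183·(1/2)^(t/0.879).
Taking log₂: log₂(102/183) = t·(1/3.36 − 1/0.879).
log₂(0.55738) = -0.84327; 1/3.36 − 1/0.879 = -0.84004.
t = -0.84327 / -0.84004 ≈ 1.0039 days.

1.0 days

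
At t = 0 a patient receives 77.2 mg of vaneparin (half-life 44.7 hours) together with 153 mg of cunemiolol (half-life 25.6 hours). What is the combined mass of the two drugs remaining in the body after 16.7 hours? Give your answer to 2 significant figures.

160 mg

vaneparin: 77.2 × (1/2)^(16.7/44.7) = 77.2 × (1/2)^0.3736 ≈ 59.587 mg.
cunemiolol: 153 × (1/2)^(16.7/25.6) = 153 × (1/2)^0.65234 ≈ 97.346 mg.
Total = 59.587 + 97.346 ≈ 156.93 mg.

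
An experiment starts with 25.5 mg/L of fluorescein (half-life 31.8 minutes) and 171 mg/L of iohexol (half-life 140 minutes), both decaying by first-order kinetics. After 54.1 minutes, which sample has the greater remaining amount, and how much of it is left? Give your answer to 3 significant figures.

fluorescein: 25.5 × (1/2)^1.7013 ≈ 7.8417 mg/L.
iohexol: 171 × (1/2)^0.38643 ≈ 130.82 mg/L.
Iohexol has more remaining, at ≈ 130.82 mg/L.

iohexol, 131 mg/L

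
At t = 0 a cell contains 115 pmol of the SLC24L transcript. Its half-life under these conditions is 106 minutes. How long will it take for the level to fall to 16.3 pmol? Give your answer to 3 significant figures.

299 minutes

Fraction remaining = 16.3/115 ≈ 0.14174.
n = log₂(115/16.3) = ln(7.0552)/ln 2 ≈ 2.8187 half-lives.
t = n × t½ = 2.8187 × 106 ≈ 298.78 minutes.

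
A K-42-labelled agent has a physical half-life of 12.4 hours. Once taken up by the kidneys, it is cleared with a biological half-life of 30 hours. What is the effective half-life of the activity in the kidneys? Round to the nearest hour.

9 hours

1/t_eff = 1/t_phys + 1/t_biol = 1/12.4 + 1/30 = 0.11398 per hour.
t_eff = 12.4 × 30 / (12.4 + 30) ≈ 8.7736 hours.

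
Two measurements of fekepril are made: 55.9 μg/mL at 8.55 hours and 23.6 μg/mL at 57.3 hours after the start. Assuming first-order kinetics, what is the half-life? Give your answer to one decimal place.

39.2 hours

Over Δt = 57.3 − 8.55 = 48.75 hours, the level fell by a factor of 55.9/23.6 ≈ 2.3686.
n = log₂(2.3686) ≈ 1.2441 half-lives, so t½ = 48.75/1.2441 ≈ 39.186 hours.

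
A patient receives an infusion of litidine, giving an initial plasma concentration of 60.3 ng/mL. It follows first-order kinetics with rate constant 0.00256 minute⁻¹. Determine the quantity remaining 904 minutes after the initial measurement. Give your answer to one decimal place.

t½ = ln 2 / λ = 0.69315 / 0.00256 ≈ 270.76 minutes.
Number of half-lives: n = 904/270.76 ≈ 3.3387.
Remaining = 60.3 × (1/2)^3.3387 = 60.3 × 0.098841 ≈ 5.9601 ng/mL.

6.0 ng/mL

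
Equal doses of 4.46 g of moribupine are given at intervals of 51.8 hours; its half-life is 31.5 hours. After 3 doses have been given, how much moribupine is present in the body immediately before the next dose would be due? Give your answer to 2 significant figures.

2.0 g

The 3 doses were given 155.4, 103.6, 51.8 hours ago.
Total = 4.46·(1/2)^(155.4/31.5) + 4.46·(1/2)^(103.6/31.5) + 4.46·(1/2)^(51.8/31.5)
      = 0.14597 + 0.45633 + 1.4266 ≈ 2.0289 g.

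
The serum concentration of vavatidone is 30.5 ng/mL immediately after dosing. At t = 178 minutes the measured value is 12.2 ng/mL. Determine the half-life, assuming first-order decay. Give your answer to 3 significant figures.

135 minutes

A/A₀ = 12.2/30.5 ≈ 0.4.
n = log₂(2.5) ≈ 1.3219 half-lives elapsed in 178 minutes.
t½ = 178/1.3219 ≈ 134.65 minutes.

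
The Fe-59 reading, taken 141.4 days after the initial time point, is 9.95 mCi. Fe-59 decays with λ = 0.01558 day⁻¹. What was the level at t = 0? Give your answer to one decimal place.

90.1 mCi

t½ = ln 2 / λ = 0.69315 / 0.01558 ≈ 44.49 days.
Number of half-lives elapsed: n = 141.4/44.49 ≈ 3.1783.
A₀ = A × 2^n = 9.95 × 2^3.1783 = 9.95 × 9.0522 ≈ 90.07 mCi.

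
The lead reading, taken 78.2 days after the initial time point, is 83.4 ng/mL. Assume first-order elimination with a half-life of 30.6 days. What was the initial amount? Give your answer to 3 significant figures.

490 ng/mL

Number of half-lives elapsed: n = 78.2/30.6 ≈ 2.5556.
A₀ = A × 2^n = 83.4 × 2^2.5556 = 83.4 × 5.8789 ≈ 490.3 ng/mL.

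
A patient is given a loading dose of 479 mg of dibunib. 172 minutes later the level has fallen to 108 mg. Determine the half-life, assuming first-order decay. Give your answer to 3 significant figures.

A/A₀ = 108/479 ≈ 0.22547.
n = log₂(4.4352) ≈ 2.149 half-lives elapsed in 172 minutes.
t½ = 172/2.149 ≈ 80.037 minutes.

80.0 minutes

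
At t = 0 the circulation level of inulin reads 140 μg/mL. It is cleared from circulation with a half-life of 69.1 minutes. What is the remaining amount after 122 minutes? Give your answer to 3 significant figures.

41.2 μg/mL

Number of half-lives: n = 122/69.1 ≈ 1.7656.
Remaining = 140 × (1/2)^1.7656 = 140 × 0.29411 ≈ 41.176 μg/mL.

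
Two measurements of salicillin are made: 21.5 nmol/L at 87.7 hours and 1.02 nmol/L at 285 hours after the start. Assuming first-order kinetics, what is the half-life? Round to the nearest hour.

45 hours

Over Δt = 285 − 87.7 = 197.3 hours, the level fell by a factor of 21.5/1.02 ≈ 21.078.
n = log₂(21.078) ≈ 4.3977 half-lives, so t½ = 197.3/4.3977 ≈ 44.864 hours.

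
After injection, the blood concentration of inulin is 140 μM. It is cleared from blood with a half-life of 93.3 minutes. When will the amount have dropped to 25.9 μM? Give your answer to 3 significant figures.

227 minutes

Fraction remaining = 25.9/140 ≈ 0.185.
n = log₂(140/25.9) = ln(5.4054)/ln 2 ≈ 2.4344 half-lives.
t = n × t½ = 2.4344 × 93.3 ≈ 227.13 minutes.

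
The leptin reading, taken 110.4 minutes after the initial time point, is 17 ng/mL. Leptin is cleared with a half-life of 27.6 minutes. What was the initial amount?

Number of half-lives elapsed: n = 110.4/27.6 ≈ 4.
A₀ = A × 2^n = 17 × 2^4 = 17 × 16 ≈ 272 ng/mL.

272 ng/mL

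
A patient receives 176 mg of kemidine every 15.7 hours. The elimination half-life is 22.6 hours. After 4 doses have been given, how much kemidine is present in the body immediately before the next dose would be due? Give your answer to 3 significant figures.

The 4 doses were given 62.8, 47.1, 31.4, 15.7 hours ago.
Total = 176·(1/2)^(62.8/22.6) + 176·(1/2)^(47.1/22.6) + 176·(1/2)^(31.4/22.6) + 176·(1/2)^(15.7/22.6)
      = 25.646 + 41.509 + 67.184 + 108.74 ≈ 243.08 mg.

243 mg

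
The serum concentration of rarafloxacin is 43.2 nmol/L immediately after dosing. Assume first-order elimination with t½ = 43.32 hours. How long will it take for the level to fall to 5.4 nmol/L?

129.96 hours

5.4/43.2 = 1/8, so 3 half-lives have elapsed.
t = 3 × 43.32 = 129.96 hours.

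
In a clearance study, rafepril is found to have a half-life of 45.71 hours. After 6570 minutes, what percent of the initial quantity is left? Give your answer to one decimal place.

19.0%

6570 minutes = 109.5 hours.
n = 109.5/45.71 ≈ 2.3955 half-lives.
Fraction remaining = (1/2)^2.3955 ≈ 0.19005, i.e. 19.005%.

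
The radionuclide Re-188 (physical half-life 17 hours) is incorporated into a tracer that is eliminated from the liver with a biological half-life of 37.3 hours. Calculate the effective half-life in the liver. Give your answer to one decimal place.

11.7 hours

1/t_eff = 1/t_phys + 1/t_biol = 1/17 + 1/37.3 = 0.085633 per hour.
t_eff = 17 × 37.3 / (17 + 37.3) ≈ 11.678 hours.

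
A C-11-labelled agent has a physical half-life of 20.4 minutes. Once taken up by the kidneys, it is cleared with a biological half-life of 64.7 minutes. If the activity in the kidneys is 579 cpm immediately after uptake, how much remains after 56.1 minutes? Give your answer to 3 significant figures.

1/t_eff = 1/t_phys + 1/t_biol = 1/20.4 + 1/64.7 = 0.064476 per minute.
t_eff = 20.4 × 64.7 / (20.4 + 64.7) ≈ 15.51 minutes.
Remaining = 579 × (1/2)^(56.1/15.51) = 579 × (1/2)^3.6171 ≈ 47.188 cpm.

47.2 cpm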